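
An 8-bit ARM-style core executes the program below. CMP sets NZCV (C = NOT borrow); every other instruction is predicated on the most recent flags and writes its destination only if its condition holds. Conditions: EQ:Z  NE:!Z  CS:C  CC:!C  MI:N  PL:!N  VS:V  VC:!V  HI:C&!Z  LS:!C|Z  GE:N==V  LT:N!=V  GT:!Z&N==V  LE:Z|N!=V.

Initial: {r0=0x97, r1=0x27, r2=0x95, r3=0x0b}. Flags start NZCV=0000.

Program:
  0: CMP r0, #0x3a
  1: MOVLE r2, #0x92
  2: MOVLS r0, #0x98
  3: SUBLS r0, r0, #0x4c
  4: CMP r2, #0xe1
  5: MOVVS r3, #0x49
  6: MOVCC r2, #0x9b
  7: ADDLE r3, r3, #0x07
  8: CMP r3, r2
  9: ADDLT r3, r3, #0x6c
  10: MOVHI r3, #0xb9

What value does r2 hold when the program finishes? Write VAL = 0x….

0: ✓ CMP  NZCV=0011
1: ✓ MOVLE  r2←0x92
2: · MOVLS
3: · SUBLS
4: ✓ CMP  NZCV=1000
5: · MOVVS
6: ✓ MOVCC  r2←0x9b
7: ✓ ADDLE  r3←0x12
8: ✓ CMP  NZCV=0000
9: · ADDLT
10: · MOVHI

VAL = 0x9b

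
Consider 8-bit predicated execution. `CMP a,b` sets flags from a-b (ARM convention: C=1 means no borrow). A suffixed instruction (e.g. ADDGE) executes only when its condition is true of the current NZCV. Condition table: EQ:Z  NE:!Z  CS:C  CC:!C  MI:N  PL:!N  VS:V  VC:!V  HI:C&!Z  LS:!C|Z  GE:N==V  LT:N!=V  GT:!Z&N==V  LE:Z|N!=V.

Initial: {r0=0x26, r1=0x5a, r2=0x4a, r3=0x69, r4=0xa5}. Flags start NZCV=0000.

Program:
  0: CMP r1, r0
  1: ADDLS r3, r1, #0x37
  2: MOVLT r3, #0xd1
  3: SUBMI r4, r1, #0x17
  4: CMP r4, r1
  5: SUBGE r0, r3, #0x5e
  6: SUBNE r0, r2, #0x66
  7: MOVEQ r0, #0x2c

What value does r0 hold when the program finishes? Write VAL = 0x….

VAL = 0xe4

0: ✓ CMP  NZCV=0010
1: · ADDLS
2: · MOVLT
3: · SUBMI
4: ✓ CMP  NZCV=0011
5: · SUBGE
6: ✓ SUBNE  r0←0xe4
7: · MOVEQ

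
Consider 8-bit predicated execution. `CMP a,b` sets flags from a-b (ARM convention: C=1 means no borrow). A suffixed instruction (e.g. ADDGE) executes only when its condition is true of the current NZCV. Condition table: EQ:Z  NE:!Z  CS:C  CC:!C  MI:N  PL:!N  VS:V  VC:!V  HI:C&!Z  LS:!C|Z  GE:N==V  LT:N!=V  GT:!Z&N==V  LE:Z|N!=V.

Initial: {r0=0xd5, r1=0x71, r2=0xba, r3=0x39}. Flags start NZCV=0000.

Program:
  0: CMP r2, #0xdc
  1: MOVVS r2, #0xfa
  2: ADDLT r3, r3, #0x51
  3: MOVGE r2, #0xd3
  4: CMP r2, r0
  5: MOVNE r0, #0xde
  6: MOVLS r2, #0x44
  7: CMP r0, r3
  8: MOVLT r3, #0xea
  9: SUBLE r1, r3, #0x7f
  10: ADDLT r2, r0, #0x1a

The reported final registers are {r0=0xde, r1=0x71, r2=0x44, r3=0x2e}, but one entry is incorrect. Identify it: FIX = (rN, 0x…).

FIX = (r3, 0x8a)

0: ✓ CMP  NZCV=1000
1: · MOVVS
2: ✓ ADDLT  r3←0x8a
3: · MOVGE
4: ✓ CMP  NZCV=1000
5: ✓ MOVNE  r0←0xde
6: ✓ MOVLS  r2←0x44
7: ✓ CMP  NZCV=0010
8: · MOVLT
9: · SUBLE
10: · ADDLT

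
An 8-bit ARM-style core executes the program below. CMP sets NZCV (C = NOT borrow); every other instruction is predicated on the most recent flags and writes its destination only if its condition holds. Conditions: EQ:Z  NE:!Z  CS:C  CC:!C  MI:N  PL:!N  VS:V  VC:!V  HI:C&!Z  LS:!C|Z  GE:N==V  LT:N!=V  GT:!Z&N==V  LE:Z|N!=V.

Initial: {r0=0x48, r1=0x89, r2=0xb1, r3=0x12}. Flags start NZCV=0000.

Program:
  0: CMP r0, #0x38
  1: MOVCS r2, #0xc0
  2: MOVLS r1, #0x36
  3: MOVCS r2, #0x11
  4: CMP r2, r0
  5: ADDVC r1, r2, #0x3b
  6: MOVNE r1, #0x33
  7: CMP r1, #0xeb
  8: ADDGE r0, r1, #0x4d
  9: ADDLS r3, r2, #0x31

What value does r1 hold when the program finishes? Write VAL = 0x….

VAL = 0x33

0: ✓ CMP  NZCV=0010
1: ✓ MOVCS  r2←0xc0
2: · MOVLS
3: ✓ MOVCS  r2←0x11
4: ✓ CMP  NZCV=1000
5: ✓ ADDVC  r1←0x4c
6: ✓ MOVNE  r1←0x33
7: ✓ CMP  NZCV=0000
8: ✓ ADDGE  r0←0x80
9: ✓ ADDLS  r3←0x42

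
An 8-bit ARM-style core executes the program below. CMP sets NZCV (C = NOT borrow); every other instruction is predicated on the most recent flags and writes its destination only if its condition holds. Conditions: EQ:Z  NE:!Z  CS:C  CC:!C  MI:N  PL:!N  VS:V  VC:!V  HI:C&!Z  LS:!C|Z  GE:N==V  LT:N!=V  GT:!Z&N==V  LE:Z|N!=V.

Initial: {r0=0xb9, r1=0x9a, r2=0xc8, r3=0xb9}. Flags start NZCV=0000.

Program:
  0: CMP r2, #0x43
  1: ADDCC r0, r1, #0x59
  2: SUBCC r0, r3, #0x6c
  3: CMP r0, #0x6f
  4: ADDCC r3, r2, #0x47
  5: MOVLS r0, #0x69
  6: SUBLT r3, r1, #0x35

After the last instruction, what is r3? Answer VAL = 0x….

VAL = 0x65

[0] flags=1010 → (cmp)
[1] flags=1010 CC?F → skip
[2] flags=1010 CC?F → skip
[3] flags=0011 → (cmp)
[4] flags=0011 CC?F → skip
[5] flags=0011 LS?F → skip
[6] flags=0011 LT?T → r3=0x65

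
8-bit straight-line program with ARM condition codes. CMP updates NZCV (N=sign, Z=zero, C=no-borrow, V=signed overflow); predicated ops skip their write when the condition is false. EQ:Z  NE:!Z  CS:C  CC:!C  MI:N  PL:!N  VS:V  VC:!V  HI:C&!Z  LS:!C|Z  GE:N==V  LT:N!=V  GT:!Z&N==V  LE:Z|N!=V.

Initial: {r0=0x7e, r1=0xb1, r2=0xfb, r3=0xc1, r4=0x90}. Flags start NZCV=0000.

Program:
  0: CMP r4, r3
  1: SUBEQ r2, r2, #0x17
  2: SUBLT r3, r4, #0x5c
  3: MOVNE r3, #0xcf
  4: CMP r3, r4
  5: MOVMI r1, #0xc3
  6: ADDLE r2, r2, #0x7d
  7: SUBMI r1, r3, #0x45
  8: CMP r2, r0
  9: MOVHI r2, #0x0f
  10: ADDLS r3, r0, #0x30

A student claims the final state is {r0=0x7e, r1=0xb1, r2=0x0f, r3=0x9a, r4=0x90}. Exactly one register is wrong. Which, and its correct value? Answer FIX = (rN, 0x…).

FIX = (r3, 0xcf)

[0] flags=1000 → (cmp)
[1] flags=1000 EQ?F → skip
[2] flags=1000 LT?T → r3=0x34
[3] flags=1000 NE?T → r3=0xcf
[4] flags=0010 → (cmp)
[5] flags=0010 MI?F → skip
[6] flags=0010 LE?F → skip
[7] flags=0010 MI?F → skip
[8] flags=0011 → (cmp)
[9] flags=0011 HI?T → r2=0x0f
[10] flags=0011 LS?F → skip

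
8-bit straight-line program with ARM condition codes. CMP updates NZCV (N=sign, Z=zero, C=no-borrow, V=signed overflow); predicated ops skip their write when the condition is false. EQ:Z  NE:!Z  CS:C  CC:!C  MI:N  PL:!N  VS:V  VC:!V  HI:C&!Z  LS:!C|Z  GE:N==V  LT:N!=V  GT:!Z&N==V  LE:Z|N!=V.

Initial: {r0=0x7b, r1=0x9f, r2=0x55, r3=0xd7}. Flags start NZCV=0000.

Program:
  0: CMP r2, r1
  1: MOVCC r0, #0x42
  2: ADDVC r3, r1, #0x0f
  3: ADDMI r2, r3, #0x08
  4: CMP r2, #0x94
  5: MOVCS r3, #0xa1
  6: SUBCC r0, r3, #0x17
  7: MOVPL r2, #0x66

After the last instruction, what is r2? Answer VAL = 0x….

VAL = 0x66

[0] flags=1001 → (cmp)
[1] flags=1001 CC?T → r0=0x42
[2] flags=1001 VC?F → skip
[3] flags=1001 MI?T → r2=0xdf
[4] flags=0010 → (cmp)
[5] flags=0010 CS?T → r3=0xa1
[6] flags=0010 CC?F → skip
[7] flags=0010 PL?T → r2=0x66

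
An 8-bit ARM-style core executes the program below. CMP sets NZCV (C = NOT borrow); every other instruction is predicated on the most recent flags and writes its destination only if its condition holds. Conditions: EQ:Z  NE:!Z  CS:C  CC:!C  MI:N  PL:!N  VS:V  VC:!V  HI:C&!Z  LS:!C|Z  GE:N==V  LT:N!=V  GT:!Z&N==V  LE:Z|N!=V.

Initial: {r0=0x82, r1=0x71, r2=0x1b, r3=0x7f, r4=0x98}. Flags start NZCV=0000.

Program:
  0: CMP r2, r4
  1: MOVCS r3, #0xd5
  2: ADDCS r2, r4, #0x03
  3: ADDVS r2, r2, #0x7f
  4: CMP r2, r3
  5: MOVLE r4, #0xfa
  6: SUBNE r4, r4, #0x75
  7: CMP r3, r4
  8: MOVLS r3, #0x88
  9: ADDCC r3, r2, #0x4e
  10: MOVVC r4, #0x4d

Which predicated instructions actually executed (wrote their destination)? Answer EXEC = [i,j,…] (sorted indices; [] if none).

EXEC = [3,5,6,8,9]

0: ✓ CMP  NZCV=1001
1: · MOVCS
2: · ADDCS
3: ✓ ADDVS  r2←0x9a
4: ✓ CMP  NZCV=0011
5: ✓ MOVLE  r4←0xfa
6: ✓ SUBNE  r4←0x85
7: ✓ CMP  NZCV=1001
8: ✓ MOVLS  r3←0x88
9: ✓ ADDCC  r3←0xe8
10: · MOVVC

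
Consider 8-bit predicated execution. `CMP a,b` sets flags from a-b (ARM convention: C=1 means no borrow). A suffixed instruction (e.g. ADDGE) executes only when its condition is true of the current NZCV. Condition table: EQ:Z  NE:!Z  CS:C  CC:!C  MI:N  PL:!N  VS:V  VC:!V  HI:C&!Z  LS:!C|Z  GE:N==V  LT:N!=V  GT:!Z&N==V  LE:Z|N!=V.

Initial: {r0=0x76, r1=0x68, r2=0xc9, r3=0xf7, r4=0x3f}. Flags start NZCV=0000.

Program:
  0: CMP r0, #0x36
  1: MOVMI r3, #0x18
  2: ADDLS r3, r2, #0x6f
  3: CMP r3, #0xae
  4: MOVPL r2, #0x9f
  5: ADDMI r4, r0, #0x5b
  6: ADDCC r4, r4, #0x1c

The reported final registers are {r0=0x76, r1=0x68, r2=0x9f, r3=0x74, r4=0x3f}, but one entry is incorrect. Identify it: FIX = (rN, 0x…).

[0] flags=0010 → (cmp)
[1] flags=0010 MI?F → skip
[2] flags=0010 LS?F → skip
[3] flags=0010 → (cmp)
[4] flags=0010 PL?T → r2=0x9f
[5] flags=0010 MI?F → skip
[6] flags=0010 CC?F → skip

FIX = (r3, 0xf7)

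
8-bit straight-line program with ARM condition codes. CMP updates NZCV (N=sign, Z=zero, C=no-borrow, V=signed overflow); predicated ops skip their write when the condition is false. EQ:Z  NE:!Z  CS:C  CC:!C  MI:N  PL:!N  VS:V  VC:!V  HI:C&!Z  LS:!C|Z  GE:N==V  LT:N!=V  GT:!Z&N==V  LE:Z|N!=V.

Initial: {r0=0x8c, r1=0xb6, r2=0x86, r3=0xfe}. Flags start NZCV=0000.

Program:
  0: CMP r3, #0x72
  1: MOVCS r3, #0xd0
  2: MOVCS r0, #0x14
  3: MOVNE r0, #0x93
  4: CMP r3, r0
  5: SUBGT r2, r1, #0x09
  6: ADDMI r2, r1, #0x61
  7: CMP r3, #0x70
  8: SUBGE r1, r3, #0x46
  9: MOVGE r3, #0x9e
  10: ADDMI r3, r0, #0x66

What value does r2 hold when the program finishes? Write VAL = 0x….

VAL = 0xad

0: ✓ CMP  NZCV=1010
1: ✓ MOVCS  r3←0xd0
2: ✓ MOVCS  r0←0x14
3: ✓ MOVNE  r0←0x93
4: ✓ CMP  NZCV=0010
5: ✓ SUBGT  r2←0xad
6: · ADDMI
7: ✓ CMP  NZCV=0011
8: · SUBGE
9: · MOVGE
10: · ADDMI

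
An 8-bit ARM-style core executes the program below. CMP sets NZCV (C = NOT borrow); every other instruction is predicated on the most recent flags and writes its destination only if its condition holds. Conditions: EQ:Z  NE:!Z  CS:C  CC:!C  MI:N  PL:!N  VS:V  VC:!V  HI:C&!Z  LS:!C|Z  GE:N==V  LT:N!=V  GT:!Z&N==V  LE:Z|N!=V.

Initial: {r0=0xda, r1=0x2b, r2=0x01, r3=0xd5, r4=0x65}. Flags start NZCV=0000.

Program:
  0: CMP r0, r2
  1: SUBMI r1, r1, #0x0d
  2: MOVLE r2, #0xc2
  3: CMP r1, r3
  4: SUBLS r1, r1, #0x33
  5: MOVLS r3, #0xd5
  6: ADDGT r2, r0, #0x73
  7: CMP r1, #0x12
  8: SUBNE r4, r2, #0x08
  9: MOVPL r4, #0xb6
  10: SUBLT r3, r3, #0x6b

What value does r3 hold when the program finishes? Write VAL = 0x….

0: ✓ CMP  NZCV=1010
1: ✓ SUBMI  r1←0x1e
2: ✓ MOVLE  r2←0xc2
3: ✓ CMP  NZCV=0000
4: ✓ SUBLS  r1←0xeb
5: ✓ MOVLS  r3←0xd5
6: ✓ ADDGT  r2←0x4d
7: ✓ CMP  NZCV=1010
8: ✓ SUBNE  r4←0x45
9: · MOVPL
10: ✓ SUBLT  r3←0x6a

VAL = 0x6a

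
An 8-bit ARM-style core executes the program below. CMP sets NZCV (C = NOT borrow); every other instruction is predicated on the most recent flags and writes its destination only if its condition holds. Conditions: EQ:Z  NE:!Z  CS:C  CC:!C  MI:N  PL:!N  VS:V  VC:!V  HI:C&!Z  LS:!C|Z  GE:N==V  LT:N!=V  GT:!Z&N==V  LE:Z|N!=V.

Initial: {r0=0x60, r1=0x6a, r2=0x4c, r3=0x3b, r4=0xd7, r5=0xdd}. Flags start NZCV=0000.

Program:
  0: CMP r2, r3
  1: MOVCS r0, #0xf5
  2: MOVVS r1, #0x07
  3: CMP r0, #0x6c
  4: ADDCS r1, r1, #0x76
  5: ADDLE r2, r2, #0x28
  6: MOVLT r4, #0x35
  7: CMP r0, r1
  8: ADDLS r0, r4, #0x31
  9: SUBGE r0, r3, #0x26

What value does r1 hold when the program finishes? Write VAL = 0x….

VAL = 0xe0

0: ✓ CMP  NZCV=0010
1: ✓ MOVCS  r0←0xf5
2: · MOVVS
3: ✓ CMP  NZCV=1010
4: ✓ ADDCS  r1←0xe0
5: ✓ ADDLE  r2←0x74
6: ✓ MOVLT  r4←0x35
7: ✓ CMP  NZCV=0010
8: · ADDLS
9: ✓ SUBGE  r0←0x15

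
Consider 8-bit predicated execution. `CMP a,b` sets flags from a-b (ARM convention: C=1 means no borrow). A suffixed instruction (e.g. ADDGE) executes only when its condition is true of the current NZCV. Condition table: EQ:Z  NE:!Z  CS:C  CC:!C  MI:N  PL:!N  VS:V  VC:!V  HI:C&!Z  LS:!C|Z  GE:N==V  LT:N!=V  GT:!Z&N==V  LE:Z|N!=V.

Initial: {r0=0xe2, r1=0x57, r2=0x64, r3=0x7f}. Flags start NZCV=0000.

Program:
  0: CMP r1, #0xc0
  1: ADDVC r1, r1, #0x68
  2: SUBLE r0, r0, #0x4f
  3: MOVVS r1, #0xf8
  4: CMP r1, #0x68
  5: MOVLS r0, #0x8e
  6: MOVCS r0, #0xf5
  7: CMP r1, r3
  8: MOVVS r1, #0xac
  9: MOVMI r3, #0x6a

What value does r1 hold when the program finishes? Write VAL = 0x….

0: ✓ CMP  NZCV=1001
1: · ADDVC
2: · SUBLE
3: ✓ MOVVS  r1←0xf8
4: ✓ CMP  NZCV=1010
5: · MOVLS
6: ✓ MOVCS  r0←0xf5
7: ✓ CMP  NZCV=0011
8: ✓ MOVVS  r1←0xac
9: · MOVMI

VAL = 0xac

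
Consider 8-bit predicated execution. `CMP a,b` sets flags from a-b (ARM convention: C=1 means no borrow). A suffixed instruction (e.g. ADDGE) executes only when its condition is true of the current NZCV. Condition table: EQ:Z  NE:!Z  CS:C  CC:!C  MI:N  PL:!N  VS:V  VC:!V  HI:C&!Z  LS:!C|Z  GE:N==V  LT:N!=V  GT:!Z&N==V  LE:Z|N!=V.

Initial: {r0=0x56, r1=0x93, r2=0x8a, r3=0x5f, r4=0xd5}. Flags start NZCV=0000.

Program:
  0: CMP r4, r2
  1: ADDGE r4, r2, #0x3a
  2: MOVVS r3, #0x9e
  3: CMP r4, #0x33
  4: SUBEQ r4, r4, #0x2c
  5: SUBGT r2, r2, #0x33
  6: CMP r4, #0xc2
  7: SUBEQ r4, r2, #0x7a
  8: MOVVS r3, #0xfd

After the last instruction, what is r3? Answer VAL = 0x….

VAL = 0x5f

0: ✓ CMP  NZCV=0010
1: ✓ ADDGE  r4←0xc4
2: · MOVVS
3: ✓ CMP  NZCV=1010
4: · SUBEQ
5: · SUBGT
6: ✓ CMP  NZCV=0010
7: · SUBEQ
8: · MOVVS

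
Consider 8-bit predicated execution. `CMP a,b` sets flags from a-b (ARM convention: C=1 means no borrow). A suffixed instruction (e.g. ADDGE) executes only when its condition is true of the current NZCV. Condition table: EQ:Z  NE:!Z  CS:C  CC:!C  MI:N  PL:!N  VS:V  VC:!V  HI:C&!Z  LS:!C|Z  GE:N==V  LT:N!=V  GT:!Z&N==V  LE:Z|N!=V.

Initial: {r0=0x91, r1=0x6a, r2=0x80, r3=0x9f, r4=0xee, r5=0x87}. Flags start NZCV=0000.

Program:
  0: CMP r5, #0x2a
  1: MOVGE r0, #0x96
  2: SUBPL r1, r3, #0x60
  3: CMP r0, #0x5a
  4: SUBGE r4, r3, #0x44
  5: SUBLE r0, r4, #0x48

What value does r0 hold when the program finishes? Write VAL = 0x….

VAL = 0xa6

0: ✓ CMP  NZCV=0011
1: · MOVGE
2: ✓ SUBPL  r1←0x3f
3: ✓ CMP  NZCV=0011
4: · SUBGE
5: ✓ SUBLE  r0←0xa6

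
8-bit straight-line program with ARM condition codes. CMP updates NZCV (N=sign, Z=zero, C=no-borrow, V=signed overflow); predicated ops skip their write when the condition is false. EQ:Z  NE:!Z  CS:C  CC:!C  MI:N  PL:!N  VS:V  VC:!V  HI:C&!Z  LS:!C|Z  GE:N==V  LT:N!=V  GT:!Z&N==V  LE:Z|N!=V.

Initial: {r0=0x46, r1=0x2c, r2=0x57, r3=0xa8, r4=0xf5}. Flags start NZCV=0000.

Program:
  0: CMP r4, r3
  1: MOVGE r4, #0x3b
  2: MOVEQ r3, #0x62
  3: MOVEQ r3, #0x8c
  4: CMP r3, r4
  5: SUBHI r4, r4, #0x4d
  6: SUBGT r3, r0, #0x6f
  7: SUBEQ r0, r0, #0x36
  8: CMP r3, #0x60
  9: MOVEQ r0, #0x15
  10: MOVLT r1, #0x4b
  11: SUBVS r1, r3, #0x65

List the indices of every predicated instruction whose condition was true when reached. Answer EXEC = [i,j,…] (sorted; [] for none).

EXEC = [1,5,10,11]

0: ✓ CMP  NZCV=0010
1: ✓ MOVGE  r4←0x3b
2: · MOVEQ
3: · MOVEQ
4: ✓ CMP  NZCV=0011
5: ✓ SUBHI  r4←0xee
6: · SUBGT
7: · SUBEQ
8: ✓ CMP  NZCV=0011
9: · MOVEQ
10: ✓ MOVLT  r1←0x4b
11: ✓ SUBVS  r1←0x43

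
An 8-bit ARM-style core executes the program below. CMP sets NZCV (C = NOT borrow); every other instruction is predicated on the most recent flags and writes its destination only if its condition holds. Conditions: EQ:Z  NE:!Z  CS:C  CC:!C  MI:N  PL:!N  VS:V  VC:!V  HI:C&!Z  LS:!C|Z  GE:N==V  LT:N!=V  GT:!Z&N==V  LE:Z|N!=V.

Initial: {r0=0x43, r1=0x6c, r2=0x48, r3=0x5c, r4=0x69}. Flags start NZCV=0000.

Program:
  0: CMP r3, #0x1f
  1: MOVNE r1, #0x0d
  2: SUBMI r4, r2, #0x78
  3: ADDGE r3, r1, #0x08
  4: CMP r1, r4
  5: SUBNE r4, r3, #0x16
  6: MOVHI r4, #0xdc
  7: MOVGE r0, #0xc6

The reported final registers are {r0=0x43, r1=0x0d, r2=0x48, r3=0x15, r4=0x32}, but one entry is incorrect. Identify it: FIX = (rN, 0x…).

[0] flags=0010 → (cmp)
[1] flags=0010 NE?T → r1=0x0d
[2] flags=0010 MI?F → skip
[3] flags=0010 GE?T → r3=0x15
[4] flags=1000 → (cmp)
[5] flags=1000 NE?T → r4=0xff
[6] flags=1000 HI?F → skip
[7] flags=1000 GE?F → skip

FIX = (r4, 0xff)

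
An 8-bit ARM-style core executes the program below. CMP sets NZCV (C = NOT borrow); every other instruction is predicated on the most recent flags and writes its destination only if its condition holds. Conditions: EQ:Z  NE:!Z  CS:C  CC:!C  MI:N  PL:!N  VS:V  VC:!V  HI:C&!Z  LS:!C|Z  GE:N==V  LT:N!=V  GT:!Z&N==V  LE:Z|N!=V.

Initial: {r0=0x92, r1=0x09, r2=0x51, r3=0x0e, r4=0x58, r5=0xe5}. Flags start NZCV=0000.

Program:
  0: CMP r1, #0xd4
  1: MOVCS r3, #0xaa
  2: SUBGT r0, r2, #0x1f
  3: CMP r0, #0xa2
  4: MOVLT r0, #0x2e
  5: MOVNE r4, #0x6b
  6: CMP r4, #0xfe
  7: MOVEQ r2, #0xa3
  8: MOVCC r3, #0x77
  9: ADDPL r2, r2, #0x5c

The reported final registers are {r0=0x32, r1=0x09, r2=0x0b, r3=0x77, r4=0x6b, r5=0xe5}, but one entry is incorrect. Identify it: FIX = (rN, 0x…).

[0] flags=0000 → (cmp)
[1] flags=0000 CS?F → skip
[2] flags=0000 GT?T → r0=0x32
[3] flags=1001 → (cmp)
[4] flags=1001 LT?F → skip
[5] flags=1001 NE?T → r4=0x6b
[6] flags=0000 → (cmp)
[7] flags=0000 EQ?F → skip
[8] flags=0000 CC?T → r3=0x77
[9] flags=0000 PL?T → r2=0xad

FIX = (r2, 0xad)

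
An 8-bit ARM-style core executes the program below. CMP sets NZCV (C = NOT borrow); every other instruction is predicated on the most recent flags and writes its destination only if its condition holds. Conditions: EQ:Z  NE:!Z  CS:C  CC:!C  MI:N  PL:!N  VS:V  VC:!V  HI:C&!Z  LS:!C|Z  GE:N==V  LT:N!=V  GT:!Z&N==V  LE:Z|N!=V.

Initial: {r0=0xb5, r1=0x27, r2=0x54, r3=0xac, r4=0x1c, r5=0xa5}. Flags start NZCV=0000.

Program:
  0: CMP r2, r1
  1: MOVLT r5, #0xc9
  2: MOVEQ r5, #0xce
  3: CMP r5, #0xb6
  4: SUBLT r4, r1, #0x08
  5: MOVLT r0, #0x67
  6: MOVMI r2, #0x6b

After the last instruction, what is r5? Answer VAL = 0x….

VAL = 0xa5

[0] flags=0010 → (cmp)
[1] flags=0010 LT?F → skip
[2] flags=0010 EQ?F → skip
[3] flags=1000 → (cmp)
[4] flags=1000 LT?T → r4=0x1f
[5] flags=1000 LT?T → r0=0x67
[6] flags=1000 MI?T → r2=0x6b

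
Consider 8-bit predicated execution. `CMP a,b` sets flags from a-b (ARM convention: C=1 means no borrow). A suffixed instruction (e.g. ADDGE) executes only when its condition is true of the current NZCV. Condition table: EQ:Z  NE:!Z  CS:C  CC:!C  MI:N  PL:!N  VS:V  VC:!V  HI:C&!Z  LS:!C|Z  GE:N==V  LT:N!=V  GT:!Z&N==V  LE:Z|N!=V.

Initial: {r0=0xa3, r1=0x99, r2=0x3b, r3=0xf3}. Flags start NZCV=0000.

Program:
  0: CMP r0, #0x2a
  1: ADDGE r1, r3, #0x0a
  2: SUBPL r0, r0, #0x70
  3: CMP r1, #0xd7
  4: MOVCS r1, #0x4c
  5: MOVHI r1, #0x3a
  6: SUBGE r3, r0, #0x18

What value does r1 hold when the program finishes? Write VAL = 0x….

VAL = 0x99

0: ✓ CMP  NZCV=0011
1: · ADDGE
2: ✓ SUBPL  r0←0x33
3: ✓ CMP  NZCV=1000
4: · MOVCS
5: · MOVHI
6: · SUBGE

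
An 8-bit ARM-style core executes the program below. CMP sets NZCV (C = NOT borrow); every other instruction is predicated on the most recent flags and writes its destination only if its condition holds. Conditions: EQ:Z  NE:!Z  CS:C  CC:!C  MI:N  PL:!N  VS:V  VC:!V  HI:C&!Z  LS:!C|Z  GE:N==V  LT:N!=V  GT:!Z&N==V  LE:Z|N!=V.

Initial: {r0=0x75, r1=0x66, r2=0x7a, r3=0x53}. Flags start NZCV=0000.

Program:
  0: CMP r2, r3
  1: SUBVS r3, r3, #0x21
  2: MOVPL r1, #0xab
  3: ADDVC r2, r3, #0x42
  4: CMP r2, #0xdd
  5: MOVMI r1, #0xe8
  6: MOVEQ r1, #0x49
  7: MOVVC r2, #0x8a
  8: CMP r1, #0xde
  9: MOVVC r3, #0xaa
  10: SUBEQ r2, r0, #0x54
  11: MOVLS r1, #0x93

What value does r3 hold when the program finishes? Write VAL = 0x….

VAL = 0xaa

[0] flags=0010 → (cmp)
[1] flags=0010 VS?F → skip
[2] flags=0010 PL?T → r1=0xab
[3] flags=0010 VC?T → r2=0x95
[4] flags=1000 → (cmp)
[5] flags=1000 MI?T → r1=0xe8
[6] flags=1000 EQ?F → skip
[7] flags=1000 VC?T → r2=0x8a
[8] flags=0010 → (cmp)
[9] flags=0010 VC?T → r3=0xaa
[10] flags=0010 EQ?F → skip
[11] flags=0010 LS?F → skip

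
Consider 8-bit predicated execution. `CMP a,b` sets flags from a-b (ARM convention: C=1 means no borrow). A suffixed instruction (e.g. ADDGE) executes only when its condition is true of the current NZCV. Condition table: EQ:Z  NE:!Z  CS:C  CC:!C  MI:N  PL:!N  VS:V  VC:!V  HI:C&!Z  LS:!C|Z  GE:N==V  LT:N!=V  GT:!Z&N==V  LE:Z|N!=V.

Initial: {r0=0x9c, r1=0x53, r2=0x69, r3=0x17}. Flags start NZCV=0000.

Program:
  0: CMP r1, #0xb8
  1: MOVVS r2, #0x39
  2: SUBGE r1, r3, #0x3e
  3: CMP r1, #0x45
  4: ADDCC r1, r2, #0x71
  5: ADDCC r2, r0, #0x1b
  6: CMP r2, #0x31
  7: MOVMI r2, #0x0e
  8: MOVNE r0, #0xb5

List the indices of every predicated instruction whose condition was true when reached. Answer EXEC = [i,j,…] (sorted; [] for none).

EXEC = [1,2,8]

[0] flags=1001 → (cmp)
[1] flags=1001 VS?T → r2=0x39
[2] flags=1001 GE?T → r1=0xd9
[3] flags=1010 → (cmp)
[4] flags=1010 CC?F → skip
[5] flags=1010 CC?F → skip
[6] flags=0010 → (cmp)
[7] flags=0010 MI?F → skip
[8] flags=0010 NE?T → r0=0xb5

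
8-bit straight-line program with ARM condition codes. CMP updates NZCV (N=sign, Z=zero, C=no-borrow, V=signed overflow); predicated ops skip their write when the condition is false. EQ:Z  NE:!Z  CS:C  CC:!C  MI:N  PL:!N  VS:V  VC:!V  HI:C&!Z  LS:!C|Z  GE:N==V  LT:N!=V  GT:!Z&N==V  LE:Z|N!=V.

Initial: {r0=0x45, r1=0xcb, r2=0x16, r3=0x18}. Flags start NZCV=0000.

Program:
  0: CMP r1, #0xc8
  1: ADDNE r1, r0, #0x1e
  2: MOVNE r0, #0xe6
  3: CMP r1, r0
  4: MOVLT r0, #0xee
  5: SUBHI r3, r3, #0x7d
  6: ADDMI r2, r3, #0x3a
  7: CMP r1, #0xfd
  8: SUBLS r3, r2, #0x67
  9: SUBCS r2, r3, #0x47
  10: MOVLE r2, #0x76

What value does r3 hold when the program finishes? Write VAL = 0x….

[0] flags=0010 → (cmp)
[1] flags=0010 NE?T → r1=0x63
[2] flags=0010 NE?T → r0=0xe6
[3] flags=0000 → (cmp)
[4] flags=0000 LT?F → skip
[5] flags=0000 HI?F → skip
[6] flags=0000 MI?F → skip
[7] flags=0000 → (cmp)
[8] flags=0000 LS?T → r3=0xaf
[9] flags=0000 CS?F → skip
[10] flags=0000 LE?F → skip

VAL = 0xaf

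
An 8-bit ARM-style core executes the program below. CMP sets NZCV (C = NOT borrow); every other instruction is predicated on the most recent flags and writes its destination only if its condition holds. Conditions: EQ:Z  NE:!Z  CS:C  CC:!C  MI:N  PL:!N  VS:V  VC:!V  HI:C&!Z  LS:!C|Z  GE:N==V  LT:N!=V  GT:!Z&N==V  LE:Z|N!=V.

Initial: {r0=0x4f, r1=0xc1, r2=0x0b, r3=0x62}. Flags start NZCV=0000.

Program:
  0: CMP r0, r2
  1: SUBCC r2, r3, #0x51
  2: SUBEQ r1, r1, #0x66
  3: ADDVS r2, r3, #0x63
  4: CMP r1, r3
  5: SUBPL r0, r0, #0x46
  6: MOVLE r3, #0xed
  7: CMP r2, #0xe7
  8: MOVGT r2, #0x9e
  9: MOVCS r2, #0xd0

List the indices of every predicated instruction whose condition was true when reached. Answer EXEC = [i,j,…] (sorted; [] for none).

0: ✓ CMP  NZCV=0010
1: · SUBCC
2: · SUBEQ
3: · ADDVS
4: ✓ CMP  NZCV=0011
5: ✓ SUBPL  r0←0x09
6: ✓ MOVLE  r3←0xed
7: ✓ CMP  NZCV=0000
8: ✓ MOVGT  r2←0x9e
9: · MOVCS

EXEC = [5,6,8]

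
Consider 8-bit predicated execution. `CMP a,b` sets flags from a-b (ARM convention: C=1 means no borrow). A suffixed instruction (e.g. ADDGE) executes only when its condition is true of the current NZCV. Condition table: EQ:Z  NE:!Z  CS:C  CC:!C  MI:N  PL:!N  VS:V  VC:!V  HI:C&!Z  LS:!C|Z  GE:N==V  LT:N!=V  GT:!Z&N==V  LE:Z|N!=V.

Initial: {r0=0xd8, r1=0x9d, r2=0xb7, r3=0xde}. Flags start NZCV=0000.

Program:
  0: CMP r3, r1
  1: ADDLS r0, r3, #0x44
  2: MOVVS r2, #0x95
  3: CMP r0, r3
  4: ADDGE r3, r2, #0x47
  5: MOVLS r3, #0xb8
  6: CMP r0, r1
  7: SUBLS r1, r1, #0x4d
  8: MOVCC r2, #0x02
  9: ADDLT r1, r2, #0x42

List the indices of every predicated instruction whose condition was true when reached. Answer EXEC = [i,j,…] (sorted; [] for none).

EXEC = [5]

0: ✓ CMP  NZCV=0010
1: · ADDLS
2: · MOVVS
3: ✓ CMP  NZCV=1000
4: · ADDGE
5: ✓ MOVLS  r3←0xb8
6: ✓ CMP  NZCV=0010
7: · SUBLS
8: · MOVCC
9: · ADDLT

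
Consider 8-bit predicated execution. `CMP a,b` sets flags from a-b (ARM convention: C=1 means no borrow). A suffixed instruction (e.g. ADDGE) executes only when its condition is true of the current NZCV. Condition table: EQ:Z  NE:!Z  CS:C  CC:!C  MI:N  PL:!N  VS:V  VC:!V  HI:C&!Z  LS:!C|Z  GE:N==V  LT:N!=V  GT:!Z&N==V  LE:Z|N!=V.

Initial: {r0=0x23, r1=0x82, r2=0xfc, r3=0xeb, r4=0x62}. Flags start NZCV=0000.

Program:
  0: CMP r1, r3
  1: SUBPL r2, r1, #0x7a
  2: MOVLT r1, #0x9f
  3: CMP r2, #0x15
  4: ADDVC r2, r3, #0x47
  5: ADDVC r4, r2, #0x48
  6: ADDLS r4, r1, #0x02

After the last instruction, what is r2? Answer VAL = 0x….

0: ✓ CMP  NZCV=1000
1: · SUBPL
2: ✓ MOVLT  r1←0x9f
3: ✓ CMP  NZCV=1010
4: ✓ ADDVC  r2←0x32
5: ✓ ADDVC  r4←0x7a
6: · ADDLS

VAL = 0x32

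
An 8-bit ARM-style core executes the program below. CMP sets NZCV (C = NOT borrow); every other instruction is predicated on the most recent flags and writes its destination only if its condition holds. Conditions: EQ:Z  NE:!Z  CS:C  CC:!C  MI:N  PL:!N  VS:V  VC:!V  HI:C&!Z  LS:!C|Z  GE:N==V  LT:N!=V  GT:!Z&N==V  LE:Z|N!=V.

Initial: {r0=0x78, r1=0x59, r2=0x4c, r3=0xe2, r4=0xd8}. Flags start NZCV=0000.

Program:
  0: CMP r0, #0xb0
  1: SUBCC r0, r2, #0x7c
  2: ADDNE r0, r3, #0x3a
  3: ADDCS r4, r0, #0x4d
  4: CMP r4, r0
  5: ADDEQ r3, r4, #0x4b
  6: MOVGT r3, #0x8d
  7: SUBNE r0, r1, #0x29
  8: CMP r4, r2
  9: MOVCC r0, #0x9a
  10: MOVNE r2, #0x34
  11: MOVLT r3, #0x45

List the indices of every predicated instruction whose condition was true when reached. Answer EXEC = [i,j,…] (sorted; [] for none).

EXEC = [1,2,7,10,11]

0: ✓ CMP  NZCV=1001
1: ✓ SUBCC  r0←0xd0
2: ✓ ADDNE  r0←0x1c
3: · ADDCS
4: ✓ CMP  NZCV=1010
5: · ADDEQ
6: · MOVGT
7: ✓ SUBNE  r0←0x30
8: ✓ CMP  NZCV=1010
9: · MOVCC
10: ✓ MOVNE  r2←0x34
11: ✓ MOVLT  r3←0x45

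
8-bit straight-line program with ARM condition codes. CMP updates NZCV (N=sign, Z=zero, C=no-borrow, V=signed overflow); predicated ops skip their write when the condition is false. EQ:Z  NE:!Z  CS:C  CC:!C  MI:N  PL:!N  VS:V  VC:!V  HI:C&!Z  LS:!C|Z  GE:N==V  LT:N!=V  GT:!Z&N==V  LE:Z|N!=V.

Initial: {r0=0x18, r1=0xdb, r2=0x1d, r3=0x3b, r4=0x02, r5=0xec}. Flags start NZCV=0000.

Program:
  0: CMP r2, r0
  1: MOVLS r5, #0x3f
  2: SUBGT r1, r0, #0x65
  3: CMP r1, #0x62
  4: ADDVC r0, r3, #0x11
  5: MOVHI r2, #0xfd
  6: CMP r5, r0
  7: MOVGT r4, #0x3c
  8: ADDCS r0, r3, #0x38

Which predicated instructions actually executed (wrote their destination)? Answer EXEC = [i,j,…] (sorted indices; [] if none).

EXEC = [2,5,8]

[0] flags=0010 → (cmp)
[1] flags=0010 LS?F → skip
[2] flags=0010 GT?T → r1=0xb3
[3] flags=0011 → (cmp)
[4] flags=0011 VC?F → skip
[5] flags=0011 HI?T → r2=0xfd
[6] flags=1010 → (cmp)
[7] flags=1010 GT?F → skip
[8] flags=1010 CS?T → r0=0x73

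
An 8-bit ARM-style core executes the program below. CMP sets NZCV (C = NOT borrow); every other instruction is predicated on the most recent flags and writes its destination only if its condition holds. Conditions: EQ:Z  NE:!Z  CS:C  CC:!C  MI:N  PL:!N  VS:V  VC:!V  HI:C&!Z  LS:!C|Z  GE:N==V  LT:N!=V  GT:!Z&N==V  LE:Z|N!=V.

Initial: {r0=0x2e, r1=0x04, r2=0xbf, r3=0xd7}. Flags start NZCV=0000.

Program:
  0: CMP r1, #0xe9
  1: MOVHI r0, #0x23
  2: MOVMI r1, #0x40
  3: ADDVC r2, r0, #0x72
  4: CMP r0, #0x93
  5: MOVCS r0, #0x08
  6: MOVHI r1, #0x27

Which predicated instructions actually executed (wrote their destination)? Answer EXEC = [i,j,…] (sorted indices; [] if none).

EXEC = [3]

0: ✓ CMP  NZCV=0000
1: · MOVHI
2: · MOVMI
3: ✓ ADDVC  r2←0xa0
4: ✓ CMP  NZCV=1001
5: · MOVCS
6: · MOVHI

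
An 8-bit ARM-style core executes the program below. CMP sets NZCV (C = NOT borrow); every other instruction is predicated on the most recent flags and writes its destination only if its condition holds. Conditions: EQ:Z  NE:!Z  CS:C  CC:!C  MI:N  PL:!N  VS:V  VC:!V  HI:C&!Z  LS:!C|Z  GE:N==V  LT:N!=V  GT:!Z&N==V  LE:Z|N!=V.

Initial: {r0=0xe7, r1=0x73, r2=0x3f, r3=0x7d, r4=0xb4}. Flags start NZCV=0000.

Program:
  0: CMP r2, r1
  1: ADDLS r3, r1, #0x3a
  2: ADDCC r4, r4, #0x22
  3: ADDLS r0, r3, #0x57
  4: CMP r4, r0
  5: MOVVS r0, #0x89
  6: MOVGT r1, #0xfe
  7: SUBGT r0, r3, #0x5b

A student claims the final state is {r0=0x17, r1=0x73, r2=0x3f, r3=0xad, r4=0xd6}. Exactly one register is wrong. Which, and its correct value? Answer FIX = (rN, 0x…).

FIX = (r0, 0x04)

0: ✓ CMP  NZCV=1000
1: ✓ ADDLS  r3←0xad
2: ✓ ADDCC  r4←0xd6
3: ✓ ADDLS  r0←0x04
4: ✓ CMP  NZCV=1010
5: · MOVVS
6: · MOVGT
7: · SUBGT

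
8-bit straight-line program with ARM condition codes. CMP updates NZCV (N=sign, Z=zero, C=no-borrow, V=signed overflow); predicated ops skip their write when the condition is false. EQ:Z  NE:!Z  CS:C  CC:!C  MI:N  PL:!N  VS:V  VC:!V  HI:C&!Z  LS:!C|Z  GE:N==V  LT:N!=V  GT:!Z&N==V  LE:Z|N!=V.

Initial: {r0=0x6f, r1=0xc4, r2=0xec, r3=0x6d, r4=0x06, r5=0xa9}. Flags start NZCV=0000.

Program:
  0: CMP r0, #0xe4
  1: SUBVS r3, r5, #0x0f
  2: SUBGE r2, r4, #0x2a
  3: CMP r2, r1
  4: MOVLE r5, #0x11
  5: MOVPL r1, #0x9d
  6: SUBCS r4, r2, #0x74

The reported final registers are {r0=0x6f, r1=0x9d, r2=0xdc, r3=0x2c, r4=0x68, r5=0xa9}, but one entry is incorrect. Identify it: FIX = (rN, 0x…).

[0] flags=1001 → (cmp)
[1] flags=1001 VS?T → r3=0x9a
[2] flags=1001 GE?T → r2=0xdc
[3] flags=0010 → (cmp)
[4] flags=0010 LE?F → skip
[5] flags=0010 PL?T → r1=0x9d
[6] flags=0010 CS?T → r4=0x68

FIX = (r3, 0x9a)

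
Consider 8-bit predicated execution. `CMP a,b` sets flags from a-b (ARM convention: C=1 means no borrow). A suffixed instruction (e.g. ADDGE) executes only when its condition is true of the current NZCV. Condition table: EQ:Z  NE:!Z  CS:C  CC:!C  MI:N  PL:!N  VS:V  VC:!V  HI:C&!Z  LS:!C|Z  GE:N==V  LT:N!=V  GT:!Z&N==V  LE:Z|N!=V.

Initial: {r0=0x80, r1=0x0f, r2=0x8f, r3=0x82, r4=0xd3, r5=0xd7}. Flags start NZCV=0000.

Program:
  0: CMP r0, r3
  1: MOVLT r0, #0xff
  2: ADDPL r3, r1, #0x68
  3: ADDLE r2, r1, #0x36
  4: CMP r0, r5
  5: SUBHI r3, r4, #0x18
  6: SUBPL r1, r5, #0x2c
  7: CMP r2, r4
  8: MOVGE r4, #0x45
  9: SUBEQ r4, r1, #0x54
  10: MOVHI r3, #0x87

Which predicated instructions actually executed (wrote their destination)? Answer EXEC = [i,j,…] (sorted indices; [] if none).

0: ✓ CMP  NZCV=1000
1: ✓ MOVLT  r0←0xff
2: · ADDPL
3: ✓ ADDLE  r2←0x45
4: ✓ CMP  NZCV=0010
5: ✓ SUBHI  r3←0xbb
6: ✓ SUBPL  r1←0xab
7: ✓ CMP  NZCV=0000
8: ✓ MOVGE  r4←0x45
9: · SUBEQ
10: · MOVHI

EXEC = [1,3,5,6,8]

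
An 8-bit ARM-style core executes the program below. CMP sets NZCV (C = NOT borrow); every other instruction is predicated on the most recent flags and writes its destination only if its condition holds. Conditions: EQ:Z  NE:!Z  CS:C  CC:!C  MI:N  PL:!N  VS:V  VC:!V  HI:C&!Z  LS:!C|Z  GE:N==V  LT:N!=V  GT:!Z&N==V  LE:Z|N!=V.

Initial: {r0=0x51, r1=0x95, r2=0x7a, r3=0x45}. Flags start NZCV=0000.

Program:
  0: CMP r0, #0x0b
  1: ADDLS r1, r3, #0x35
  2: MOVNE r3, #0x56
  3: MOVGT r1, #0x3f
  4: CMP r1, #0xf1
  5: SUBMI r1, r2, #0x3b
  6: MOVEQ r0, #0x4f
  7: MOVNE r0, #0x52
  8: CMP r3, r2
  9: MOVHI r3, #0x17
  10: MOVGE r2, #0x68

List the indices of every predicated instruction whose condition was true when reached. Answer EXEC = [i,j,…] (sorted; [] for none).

0: ✓ CMP  NZCV=0010
1: · ADDLS
2: ✓ MOVNE  r3←0x56
3: ✓ MOVGT  r1←0x3f
4: ✓ CMP  NZCV=0000
5: · SUBMI
6: · MOVEQ
7: ✓ MOVNE  r0←0x52
8: ✓ CMP  NZCV=1000
9: · MOVHI
10: · MOVGE

EXEC = [2,3,7]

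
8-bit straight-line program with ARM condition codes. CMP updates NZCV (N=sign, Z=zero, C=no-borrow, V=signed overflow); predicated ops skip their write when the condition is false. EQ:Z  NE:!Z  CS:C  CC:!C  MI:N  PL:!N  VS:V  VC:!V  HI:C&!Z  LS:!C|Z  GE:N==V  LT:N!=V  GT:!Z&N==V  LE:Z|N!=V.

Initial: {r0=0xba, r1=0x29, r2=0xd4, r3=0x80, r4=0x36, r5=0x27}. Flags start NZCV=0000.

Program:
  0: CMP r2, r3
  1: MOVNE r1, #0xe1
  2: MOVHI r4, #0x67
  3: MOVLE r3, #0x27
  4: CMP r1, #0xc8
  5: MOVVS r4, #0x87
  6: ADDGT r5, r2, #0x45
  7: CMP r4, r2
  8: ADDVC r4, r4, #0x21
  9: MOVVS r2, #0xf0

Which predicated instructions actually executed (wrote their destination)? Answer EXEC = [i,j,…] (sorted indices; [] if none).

[0] flags=0010 → (cmp)
[1] flags=0010 NE?T → r1=0xe1
[2] flags=0010 HI?T → r4=0x67
[3] flags=0010 LE?F → skip
[4] flags=0010 → (cmp)
[5] flags=0010 VS?F → skip
[6] flags=0010 GT?T → r5=0x19
[7] flags=1001 → (cmp)
[8] flags=1001 VC?F → skip
[9] flags=1001 VS?T → r2=0xf0

EXEC = [1,2,6,9]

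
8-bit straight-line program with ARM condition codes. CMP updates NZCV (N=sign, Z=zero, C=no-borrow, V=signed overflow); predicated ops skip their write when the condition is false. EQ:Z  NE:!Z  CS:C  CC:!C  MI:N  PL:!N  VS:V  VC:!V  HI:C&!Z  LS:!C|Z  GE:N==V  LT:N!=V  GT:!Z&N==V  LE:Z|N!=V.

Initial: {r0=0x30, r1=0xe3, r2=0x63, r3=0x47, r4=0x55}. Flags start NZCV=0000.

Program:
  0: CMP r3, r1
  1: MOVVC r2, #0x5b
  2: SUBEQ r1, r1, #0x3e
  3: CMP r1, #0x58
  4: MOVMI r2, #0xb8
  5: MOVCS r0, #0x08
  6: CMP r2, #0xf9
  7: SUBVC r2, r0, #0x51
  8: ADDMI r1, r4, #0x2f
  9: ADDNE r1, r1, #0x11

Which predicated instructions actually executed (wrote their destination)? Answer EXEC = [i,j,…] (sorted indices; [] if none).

EXEC = [1,4,5,7,8,9]

0: ✓ CMP  NZCV=0000
1: ✓ MOVVC  r2←0x5b
2: · SUBEQ
3: ✓ CMP  NZCV=1010
4: ✓ MOVMI  r2←0xb8
5: ✓ MOVCS  r0←0x08
6: ✓ CMP  NZCV=1000
7: ✓ SUBVC  r2←0xb7
8: ✓ ADDMI  r1←0x84
9: ✓ ADDNE  r1←0x95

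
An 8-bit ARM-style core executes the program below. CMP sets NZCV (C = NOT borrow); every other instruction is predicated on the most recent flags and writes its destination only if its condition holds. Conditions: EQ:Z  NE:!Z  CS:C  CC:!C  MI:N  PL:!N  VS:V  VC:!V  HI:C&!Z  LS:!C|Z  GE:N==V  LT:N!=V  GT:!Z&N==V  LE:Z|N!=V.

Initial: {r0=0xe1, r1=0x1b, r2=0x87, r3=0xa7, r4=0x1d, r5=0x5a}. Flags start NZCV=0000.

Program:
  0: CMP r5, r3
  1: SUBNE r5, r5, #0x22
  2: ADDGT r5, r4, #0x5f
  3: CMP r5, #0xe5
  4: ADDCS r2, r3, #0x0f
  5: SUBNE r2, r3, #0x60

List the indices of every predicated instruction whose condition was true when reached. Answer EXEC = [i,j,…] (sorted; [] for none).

EXEC = [1,2,5]

[0] flags=1001 → (cmp)
[1] flags=1001 NE?T → r5=0x38
[2] flags=1001 GT?T → r5=0x7c
[3] flags=1001 → (cmp)
[4] flags=1001 CS?F → skip
[5] flags=1001 NE?T → r2=0x47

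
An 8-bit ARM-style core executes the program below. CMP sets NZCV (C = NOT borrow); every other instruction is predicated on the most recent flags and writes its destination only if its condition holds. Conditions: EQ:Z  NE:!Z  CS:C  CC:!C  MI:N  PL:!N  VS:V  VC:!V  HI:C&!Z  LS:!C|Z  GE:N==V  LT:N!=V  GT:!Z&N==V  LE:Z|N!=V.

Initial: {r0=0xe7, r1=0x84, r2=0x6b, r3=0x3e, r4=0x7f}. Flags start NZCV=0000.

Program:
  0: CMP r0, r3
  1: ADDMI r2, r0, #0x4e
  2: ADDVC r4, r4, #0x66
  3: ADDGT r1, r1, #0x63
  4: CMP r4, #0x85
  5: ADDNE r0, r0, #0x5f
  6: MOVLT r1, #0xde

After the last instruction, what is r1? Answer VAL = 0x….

VAL = 0x84

0: ✓ CMP  NZCV=1010
1: ✓ ADDMI  r2←0x35
2: ✓ ADDVC  r4←0xe5
3: · ADDGT
4: ✓ CMP  NZCV=0010
5: ✓ ADDNE  r0←0x46
6: · MOVLT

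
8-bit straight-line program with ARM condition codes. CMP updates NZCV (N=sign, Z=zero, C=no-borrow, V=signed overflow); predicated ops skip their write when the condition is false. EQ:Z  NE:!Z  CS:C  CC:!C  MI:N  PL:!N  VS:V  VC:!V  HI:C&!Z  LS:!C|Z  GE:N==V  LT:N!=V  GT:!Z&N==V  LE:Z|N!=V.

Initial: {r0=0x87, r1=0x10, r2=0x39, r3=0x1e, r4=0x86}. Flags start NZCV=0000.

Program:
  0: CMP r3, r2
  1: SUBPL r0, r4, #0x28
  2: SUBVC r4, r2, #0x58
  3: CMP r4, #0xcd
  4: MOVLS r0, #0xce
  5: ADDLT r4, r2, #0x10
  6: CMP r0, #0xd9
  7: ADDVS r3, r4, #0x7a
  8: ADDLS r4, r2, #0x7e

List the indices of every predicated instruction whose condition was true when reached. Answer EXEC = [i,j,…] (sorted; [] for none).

[0] flags=1000 → (cmp)
[1] flags=1000 PL?F → skip
[2] flags=1000 VC?T → r4=0xe1
[3] flags=0010 → (cmp)
[4] flags=0010 LS?F → skip
[5] flags=0010 LT?F → skip
[6] flags=1000 → (cmp)
[7] flags=1000 VS?F → skip
[8] flags=1000 LS?T → r4=0xb7

EXEC = [2,8]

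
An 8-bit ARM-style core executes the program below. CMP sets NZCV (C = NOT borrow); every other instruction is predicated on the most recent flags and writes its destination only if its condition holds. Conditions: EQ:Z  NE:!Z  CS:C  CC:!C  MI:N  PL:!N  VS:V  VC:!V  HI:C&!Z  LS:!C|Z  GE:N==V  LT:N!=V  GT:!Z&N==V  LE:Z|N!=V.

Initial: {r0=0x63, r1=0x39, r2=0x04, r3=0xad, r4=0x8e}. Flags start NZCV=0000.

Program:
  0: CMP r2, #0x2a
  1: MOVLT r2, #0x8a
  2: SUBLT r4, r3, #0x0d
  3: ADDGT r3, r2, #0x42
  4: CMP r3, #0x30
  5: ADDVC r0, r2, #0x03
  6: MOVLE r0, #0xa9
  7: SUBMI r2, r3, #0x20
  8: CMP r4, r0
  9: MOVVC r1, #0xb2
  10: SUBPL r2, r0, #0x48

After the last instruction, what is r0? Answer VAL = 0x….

VAL = 0xa9

[0] flags=1000 → (cmp)
[1] flags=1000 LT?T → r2=0x8a
[2] flags=1000 LT?T → r4=0xa0
[3] flags=1000 GT?F → skip
[4] flags=0011 → (cmp)
[5] flags=0011 VC?F → skip
[6] flags=0011 LE?T → r0=0xa9
[7] flags=0011 MI?F → skip
[8] flags=1000 → (cmp)
[9] flags=1000 VC?T → r1=0xb2
[10] flags=1000 PL?F → skip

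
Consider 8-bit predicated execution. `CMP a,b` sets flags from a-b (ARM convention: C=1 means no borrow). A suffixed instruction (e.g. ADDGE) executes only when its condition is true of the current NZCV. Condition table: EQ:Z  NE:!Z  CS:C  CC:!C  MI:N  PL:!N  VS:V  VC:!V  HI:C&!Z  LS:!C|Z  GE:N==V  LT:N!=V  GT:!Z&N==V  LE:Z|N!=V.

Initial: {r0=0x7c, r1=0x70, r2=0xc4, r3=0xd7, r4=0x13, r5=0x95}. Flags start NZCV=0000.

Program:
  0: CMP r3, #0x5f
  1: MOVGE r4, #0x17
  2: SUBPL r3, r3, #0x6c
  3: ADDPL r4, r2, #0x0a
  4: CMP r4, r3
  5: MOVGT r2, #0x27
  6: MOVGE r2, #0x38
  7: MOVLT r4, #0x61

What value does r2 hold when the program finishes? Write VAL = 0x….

0: ✓ CMP  NZCV=0011
1: · MOVGE
2: ✓ SUBPL  r3←0x6b
3: ✓ ADDPL  r4←0xce
4: ✓ CMP  NZCV=0011
5: · MOVGT
6: · MOVGE
7: ✓ MOVLT  r4←0x61

VAL = 0xc4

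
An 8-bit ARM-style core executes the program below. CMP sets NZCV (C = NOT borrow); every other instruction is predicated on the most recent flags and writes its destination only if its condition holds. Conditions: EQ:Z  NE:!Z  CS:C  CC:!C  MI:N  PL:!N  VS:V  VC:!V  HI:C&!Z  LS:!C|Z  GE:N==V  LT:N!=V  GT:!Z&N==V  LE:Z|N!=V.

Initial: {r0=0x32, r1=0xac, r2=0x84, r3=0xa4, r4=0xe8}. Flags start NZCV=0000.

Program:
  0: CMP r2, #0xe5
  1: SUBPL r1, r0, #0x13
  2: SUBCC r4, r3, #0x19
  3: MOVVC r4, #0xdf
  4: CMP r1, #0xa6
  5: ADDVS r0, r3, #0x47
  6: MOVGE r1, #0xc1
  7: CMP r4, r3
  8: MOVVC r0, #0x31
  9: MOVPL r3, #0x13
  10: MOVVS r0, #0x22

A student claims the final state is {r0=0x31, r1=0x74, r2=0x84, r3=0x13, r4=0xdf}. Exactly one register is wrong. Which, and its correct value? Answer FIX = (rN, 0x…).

FIX = (r1, 0xc1)

[0] flags=1000 → (cmp)
[1] flags=1000 PL?F → skip
[2] flags=1000 CC?T → r4=0x8b
[3] flags=1000 VC?T → r4=0xdf
[4] flags=0010 → (cmp)
[5] flags=0010 VS?F → skip
[6] flags=0010 GE?T → r1=0xc1
[7] flags=0010 → (cmp)
[8] flags=0010 VC?T → r0=0x31
[9] flags=0010 PL?T → r3=0x13
[10] flags=0010 VS?F → skip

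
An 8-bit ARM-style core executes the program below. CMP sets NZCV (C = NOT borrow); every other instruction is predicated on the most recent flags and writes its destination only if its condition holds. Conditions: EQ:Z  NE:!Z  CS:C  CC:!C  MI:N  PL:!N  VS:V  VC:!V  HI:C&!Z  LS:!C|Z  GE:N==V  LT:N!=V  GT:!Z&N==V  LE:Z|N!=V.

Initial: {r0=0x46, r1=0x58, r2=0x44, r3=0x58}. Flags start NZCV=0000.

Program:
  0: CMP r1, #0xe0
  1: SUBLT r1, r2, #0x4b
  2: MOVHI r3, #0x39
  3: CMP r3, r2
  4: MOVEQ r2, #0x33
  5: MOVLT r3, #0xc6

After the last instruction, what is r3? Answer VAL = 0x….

0: ✓ CMP  NZCV=0000
1: · SUBLT
2: · MOVHI
3: ✓ CMP  NZCV=0010
4: · MOVEQ
5: · MOVLT

VAL = 0x58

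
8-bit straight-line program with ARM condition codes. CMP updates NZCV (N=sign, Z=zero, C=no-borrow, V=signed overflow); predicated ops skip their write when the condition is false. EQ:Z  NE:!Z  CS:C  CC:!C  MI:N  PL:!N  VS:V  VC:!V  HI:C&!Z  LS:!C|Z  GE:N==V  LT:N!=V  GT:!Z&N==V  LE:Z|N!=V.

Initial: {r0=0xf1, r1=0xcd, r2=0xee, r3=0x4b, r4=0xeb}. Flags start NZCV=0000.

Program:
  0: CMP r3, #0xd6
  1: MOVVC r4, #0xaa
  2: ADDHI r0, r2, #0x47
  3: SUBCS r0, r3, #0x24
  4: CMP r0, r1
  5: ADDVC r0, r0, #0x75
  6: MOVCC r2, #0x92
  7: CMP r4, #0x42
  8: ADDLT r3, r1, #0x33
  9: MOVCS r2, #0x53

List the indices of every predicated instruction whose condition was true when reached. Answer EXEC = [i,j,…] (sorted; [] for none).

[0] flags=0000 → (cmp)
[1] flags=0000 VC?T → r4=0xaa
[2] flags=0000 HI?F → skip
[3] flags=0000 CS?F → skip
[4] flags=0010 → (cmp)
[5] flags=0010 VC?T → r0=0x66
[6] flags=0010 CC?F → skip
[7] flags=0011 → (cmp)
[8] flags=0011 LT?T → r3=0x00
[9] flags=0011 CS?T → r2=0x53

EXEC = [1,5,8,9]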